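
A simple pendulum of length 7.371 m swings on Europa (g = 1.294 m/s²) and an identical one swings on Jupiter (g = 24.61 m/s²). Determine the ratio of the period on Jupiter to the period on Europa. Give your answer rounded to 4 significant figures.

T ∝ 1/√g, so T₂/T₁ = √(g₁/g₂) = √(1.294/24.61) = 0.2293.

0.2293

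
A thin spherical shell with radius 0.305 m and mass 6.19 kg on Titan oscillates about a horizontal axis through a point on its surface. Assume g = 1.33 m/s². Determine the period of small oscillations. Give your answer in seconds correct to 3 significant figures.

3.88 s

I_cm = (2/3)mr² = 0.3839 kg·m². The pivot is at distance d = 0.305 m from the centre of mass.
By the parallel-axis theorem, I = I_cm + md² = 0.3839 + 0.5758 = 0.9597 kg·m².
T = 2π√(I/(mgd)) = 2π√(0.9597/(6.19 × 1.33 × 0.305)) = 3.88 s.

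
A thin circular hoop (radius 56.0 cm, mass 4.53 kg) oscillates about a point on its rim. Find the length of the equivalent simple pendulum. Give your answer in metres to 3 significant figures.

The equivalent simple-pendulum length is L_eq = I/(md), where I is about the pivot and d = 0.5600 m.
I_cm = mR² = 1.421 kg·m², so I = I_cm + md² = 1.421 + 1.421 = 2.841 kg·m².
L_eq = 2.841/(4.53 × 0.5600) = 1.12 m.

1.12 m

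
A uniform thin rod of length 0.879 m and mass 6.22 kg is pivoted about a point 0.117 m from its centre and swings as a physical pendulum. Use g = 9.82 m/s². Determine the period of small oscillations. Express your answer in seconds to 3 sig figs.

1.64 s

For a physical pendulum T = 2π√(I/(mgd)), with d = 0.1170 m from pivot to centre of mass.
I_cm = mL²/12 = 6.22 × 0.879²/12 = 0.4005 kg·m²; I = I_cm + md² = 0.4005 + 6.22 × 0.1170² = 0.4856 kg·m².
T = 2π√(0.4856/(6.22 × 9.82 × 0.1170)) = 1.64 s.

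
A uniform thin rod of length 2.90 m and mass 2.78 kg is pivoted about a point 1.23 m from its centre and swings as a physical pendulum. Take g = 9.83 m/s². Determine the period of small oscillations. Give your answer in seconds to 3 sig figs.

2.69 s

For a physical pendulum T = 2π√(I/(mgd)), with d = 1.230 m from pivot to centre of mass.
I_cm = mL²/12 = 2.78 × 2.90²/12 = 1.948 kg·m²; I = I_cm + md² = 1.948 + 2.78 × 1.230² = 6.154 kg·m².
T = 2π√(6.154/(2.78 × 9.83 × 1.230)) = 2.69 s.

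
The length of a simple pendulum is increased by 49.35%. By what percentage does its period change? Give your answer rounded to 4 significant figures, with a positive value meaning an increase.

22.21%

T ∝ √L, so T'/T = √(1.4935) = 1.2221.
Percentage change in T = (1.2221 − 1) × 100% = 22.21%.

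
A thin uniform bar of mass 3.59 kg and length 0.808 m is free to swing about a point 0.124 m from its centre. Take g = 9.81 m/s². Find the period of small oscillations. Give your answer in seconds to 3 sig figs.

1.50 s

For a physical pendulum T = 2π√(I/(mgd)), with d = 0.1240 m from pivot to centre of mass.
I_cm = mL²/12 = 3.59 × 0.808²/12 = 0.1953 kg·m²; I = I_cm + md² = 0.1953 + 3.59 × 0.1240² = 0.2505 kg·m².
T = 2π√(0.2505/(3.59 × 9.81 × 0.1240)) = 1.50 s.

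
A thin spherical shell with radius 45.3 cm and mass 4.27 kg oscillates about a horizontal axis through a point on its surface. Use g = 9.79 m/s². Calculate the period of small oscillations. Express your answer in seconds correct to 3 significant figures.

I_cm = (2/3)mr² = 0.5842 kg·m². The pivot is at distance d = 0.453 m from the centre of mass.
By the parallel-axis theorem, I = I_cm + md² = 0.5842 + 0.8762 = 1.460 kg·m².
T = 2π√(I/(mgd)) = 2π√(1.460/(4.27 × 9.79 × 0.453)) = 1.74 s.

1.74 s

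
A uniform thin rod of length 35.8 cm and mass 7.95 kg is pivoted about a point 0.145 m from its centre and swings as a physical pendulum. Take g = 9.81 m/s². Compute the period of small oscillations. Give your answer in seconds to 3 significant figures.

0.938 s

For a physical pendulum T = 2π√(I/(mgd)), with d = 0.1450 m from pivot to centre of mass.
I_cm = mL²/12 = 7.95 × 0.358²/12 = 0.08491 kg·m²; I = I_cm + md² = 0.08491 + 7.95 × 0.1450² = 0.2521 kg·m².
T = 2π√(0.2521/(7.95 × 9.81 × 0.1450)) = 0.938 s.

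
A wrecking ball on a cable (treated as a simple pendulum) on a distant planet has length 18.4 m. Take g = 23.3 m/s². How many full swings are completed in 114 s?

20

T = 2π√(L/g) = 2π√(18.4/23.3) = 5.584 s.
Number of complete oscillations = ⌊114/5.584⌋ = ⌊20.42⌋ = 20.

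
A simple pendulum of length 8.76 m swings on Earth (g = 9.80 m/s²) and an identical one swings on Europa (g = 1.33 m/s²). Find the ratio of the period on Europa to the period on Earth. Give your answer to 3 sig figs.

2.71

T ∝ 1/√g, so T₂/T₁ = √(g₁/g₂) = √(9.80/1.33) = 2.71.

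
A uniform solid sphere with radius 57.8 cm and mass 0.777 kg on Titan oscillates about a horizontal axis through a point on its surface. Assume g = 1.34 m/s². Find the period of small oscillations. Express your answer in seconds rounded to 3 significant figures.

I_cm = (2/5)mr² = 0.1038 kg·m². The pivot is at distance d = 0.578 m from the centre of mass.
By the parallel-axis theorem, I = I_cm + md² = 0.1038 + 0.2596 = 0.3634 kg·m².
T = 2π√(I/(mgd)) = 2π√(0.3634/(0.777 × 1.34 × 0.578)) = 4.88 s.

4.88 s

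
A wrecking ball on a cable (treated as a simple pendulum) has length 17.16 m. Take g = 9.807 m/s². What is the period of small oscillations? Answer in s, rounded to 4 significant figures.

8.311 s

T = 2π√(L/g) = 2π√(17.16/9.807) = 2π × 1.3228 = 8.311 s.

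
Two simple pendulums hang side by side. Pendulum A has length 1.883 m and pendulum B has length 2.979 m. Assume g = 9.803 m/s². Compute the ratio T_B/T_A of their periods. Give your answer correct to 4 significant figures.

1.258

T ∝ √L, so T_B/T_A = √(L_B/L_A) = √(2.979/1.883) = 1.258.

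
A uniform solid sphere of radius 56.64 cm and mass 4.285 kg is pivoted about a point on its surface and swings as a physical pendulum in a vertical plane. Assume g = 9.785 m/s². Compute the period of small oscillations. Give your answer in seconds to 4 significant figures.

1.789 s

I_cm = (2/5)mr² = 0.54987 kg·m². The pivot is at distance d = 0.5664 m from the centre of mass.
By the parallel-axis theorem, I = I_cm + md² = 0.54987 + 1.3747 = 1.9245 kg·m².
T = 2π√(I/(mgd)) = 2π√(1.9245/(4.285 × 9.785 × 0.5664)) = 1.789 s.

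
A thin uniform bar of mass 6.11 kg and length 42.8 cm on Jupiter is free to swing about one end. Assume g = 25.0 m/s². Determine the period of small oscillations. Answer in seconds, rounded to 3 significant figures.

For a physical pendulum T = 2π√(I/(mgd)), with d = 0.2140 m from pivot to centre of mass.
I_cm = mL²/12 = 6.11 × 0.428²/12 = 0.09327 kg·m²; I = I_cm + md² = 0.09327 + 6.11 × 0.2140² = 0.3731 kg·m².
T = 2π√(0.3731/(6.11 × 25.0 × 0.2140)) = 0.671 s.

0.671 s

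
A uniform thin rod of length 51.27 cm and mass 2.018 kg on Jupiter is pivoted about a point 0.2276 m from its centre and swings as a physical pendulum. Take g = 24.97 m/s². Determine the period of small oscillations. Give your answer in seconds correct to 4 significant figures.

0.7155 s

For a physical pendulum T = 2π√(I/(mgd)), with d = 0.22760 m from pivot to centre of mass.
I_cm = mL²/12 = 2.018 × 0.5127²/12 = 0.044205 kg·m²; I = I_cm + md² = 0.044205 + 2.018 × 0.22760² = 0.14874 kg·m².
T = 2π√(0.14874/(2.018 × 24.97 × 0.22760)) = 0.7155 s.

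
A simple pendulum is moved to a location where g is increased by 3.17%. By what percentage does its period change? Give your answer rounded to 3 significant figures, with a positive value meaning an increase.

-1.55%

T ∝ 1/√g, so T'/T = 1/√(1.032) = 0.9845.
Percentage change in T = (0.9845 − 1) × 100% = -1.55%.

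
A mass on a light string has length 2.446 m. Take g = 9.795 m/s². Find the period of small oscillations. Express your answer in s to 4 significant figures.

3.140 s

T = 2π√(L/g) = 2π√(2.446/9.795) = 2π × 0.49972 = 3.140 s.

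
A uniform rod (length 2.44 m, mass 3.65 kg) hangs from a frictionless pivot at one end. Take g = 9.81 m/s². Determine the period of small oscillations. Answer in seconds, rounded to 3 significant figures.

For a physical pendulum T = 2π√(I/(mgd)), with d = 1.220 m from pivot to centre of mass.
I_cm = mL²/12 = 3.65 × 2.44²/12 = 1.811 kg·m²; I = I_cm + md² = 1.811 + 3.65 × 1.220² = 7.244 kg·m².
T = 2π√(7.244/(3.65 × 9.81 × 1.220)) = 2.56 s.

2.56 s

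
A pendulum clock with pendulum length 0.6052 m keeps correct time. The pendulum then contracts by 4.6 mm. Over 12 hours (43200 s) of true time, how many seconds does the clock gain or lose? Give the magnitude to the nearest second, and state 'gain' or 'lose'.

T ∝ √L, so T'/T = √(0.60060/0.6052) = 0.996192.
In 43200 s of true time the clock registers 43200/0.996192 = 43365.1 s, so it gains 165 s.

gain 165 s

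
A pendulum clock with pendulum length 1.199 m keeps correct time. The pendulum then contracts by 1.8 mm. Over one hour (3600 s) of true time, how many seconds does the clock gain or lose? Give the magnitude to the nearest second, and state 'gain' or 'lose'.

gain 3 s

T ∝ √L, so T'/T = √(1.19720/1.199) = 0.999249.
In 3600 s of true time the clock registers 3600/0.999249 = 3602.7 s, so it gains 3 s.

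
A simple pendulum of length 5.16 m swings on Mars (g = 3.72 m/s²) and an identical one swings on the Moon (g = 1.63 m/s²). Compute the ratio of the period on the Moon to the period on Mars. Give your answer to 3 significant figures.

1.51

T ∝ 1/√g, so T₂/T₁ = √(g₁/g₂) = √(3.72/1.63) = 1.51.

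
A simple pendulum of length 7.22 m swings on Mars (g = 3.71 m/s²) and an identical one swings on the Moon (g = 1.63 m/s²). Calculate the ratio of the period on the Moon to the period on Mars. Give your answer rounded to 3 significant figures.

1.51

T ∝ 1/√g, so T₂/T₁ = √(g₁/g₂) = √(3.71/1.63) = 1.51.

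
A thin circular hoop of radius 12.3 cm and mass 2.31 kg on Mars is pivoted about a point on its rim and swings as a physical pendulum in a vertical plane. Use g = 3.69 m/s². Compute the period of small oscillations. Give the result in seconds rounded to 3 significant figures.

I_cm = mr² = 0.03495 kg·m². The pivot is at distance d = 0.123 m from the centre of mass.
By the parallel-axis theorem, I = I_cm + md² = 0.03495 + 0.03495 = 0.06990 kg·m².
T = 2π√(I/(mgd)) = 2π√(0.06990/(2.31 × 3.69 × 0.123)) = 1.62 s.

1.62 s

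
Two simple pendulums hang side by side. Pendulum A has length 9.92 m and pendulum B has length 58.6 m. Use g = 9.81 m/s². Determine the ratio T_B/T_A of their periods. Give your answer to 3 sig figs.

T ∝ √L, so T_B/T_A = √(L_B/L_A) = √(58.6/9.92) = 2.43.

2.43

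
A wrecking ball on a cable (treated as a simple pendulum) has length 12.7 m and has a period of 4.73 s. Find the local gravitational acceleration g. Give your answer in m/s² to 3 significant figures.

22.4 m/s²

From T = 2π√(L/g), g = 4π²L/T² = 4π² × 12.7/4.730² = 22.4 m/s².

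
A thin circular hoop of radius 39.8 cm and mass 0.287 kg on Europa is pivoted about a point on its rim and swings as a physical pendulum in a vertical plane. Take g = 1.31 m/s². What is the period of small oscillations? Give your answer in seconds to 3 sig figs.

4.90 s

I_cm = mr² = 0.04546 kg·m². The pivot is at distance d = 0.398 m from the centre of mass.
By the parallel-axis theorem, I = I_cm + md² = 0.04546 + 0.04546 = 0.09092 kg·m².
T = 2π√(I/(mgd)) = 2π√(0.09092/(0.287 × 1.31 × 0.398)) = 4.90 s.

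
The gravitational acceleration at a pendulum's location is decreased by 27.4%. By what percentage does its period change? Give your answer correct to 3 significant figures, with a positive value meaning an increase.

T ∝ 1/√g, so T'/T = 1/√(0.7260) = 1.174.
Percentage change in T = (1.174 − 1) × 100% = 17.4%.

17.4%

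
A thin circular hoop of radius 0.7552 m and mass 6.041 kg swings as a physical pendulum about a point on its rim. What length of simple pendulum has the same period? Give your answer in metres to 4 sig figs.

1.510 m

The equivalent simple-pendulum length is L_eq = I/(md), where I is about the pivot and d = 0.75520 m.
I_cm = mR² = 3.4453 kg·m², so I = I_cm + md² = 3.4453 + 3.4453 = 6.8907 kg·m².
L_eq = 6.8907/(6.041 × 0.75520) = 1.510 m.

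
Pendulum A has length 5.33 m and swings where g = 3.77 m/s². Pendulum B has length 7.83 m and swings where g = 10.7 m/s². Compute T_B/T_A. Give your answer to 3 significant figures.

T = 2π√(L/g), so T_B/T_A = √((L_B/g_B)/(L_A/g_A)) = √((7.83/10.7)/(5.33/3.77)) = 0.719.

0.719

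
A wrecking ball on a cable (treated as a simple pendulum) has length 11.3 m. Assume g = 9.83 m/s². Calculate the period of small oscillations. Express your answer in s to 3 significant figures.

T = 2π√(L/g) = 2π√(11.3/9.83) = 2π × 1.072 = 6.74 s.

6.74 s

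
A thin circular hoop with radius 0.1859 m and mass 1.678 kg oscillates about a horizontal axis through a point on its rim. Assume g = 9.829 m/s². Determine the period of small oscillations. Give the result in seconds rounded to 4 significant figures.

1.222 s

I_cm = mr² = 0.057990 kg·m². The pivot is at distance d = 0.1859 m from the centre of mass.
By the parallel-axis theorem, I = I_cm + md² = 0.057990 + 0.057990 = 0.11598 kg·m².
T = 2π√(I/(mgd)) = 2π√(0.11598/(1.678 × 9.829 × 0.1859)) = 1.222 s.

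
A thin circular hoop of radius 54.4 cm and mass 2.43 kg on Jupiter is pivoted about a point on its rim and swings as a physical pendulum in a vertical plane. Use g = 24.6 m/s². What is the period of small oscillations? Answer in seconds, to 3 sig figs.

1.32 s

I_cm = mr² = 0.7191 kg·m². The pivot is at distance d = 0.544 m from the centre of mass.
By the parallel-axis theorem, I = I_cm + md² = 0.7191 + 0.7191 = 1.438 kg·m².
T = 2π√(I/(mgd)) = 2π√(1.438/(2.43 × 24.6 × 0.544)) = 1.32 s.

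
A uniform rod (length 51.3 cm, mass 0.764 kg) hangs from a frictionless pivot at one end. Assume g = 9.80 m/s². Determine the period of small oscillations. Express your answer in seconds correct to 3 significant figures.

For a physical pendulum T = 2π√(I/(mgd)), with d = 0.2565 m from pivot to centre of mass.
I_cm = mL²/12 = 0.764 × 0.513²/12 = 0.01676 kg·m²; I = I_cm + md² = 0.01676 + 0.764 × 0.2565² = 0.06702 kg·m².
T = 2π√(0.06702/(0.764 × 9.80 × 0.2565)) = 1.17 s.

1.17 s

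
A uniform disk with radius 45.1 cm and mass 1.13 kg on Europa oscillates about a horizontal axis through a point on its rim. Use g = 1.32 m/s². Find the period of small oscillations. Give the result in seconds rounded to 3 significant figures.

I_cm = ½mr² = 0.1149 kg·m². The pivot is at distance d = 0.451 m from the centre of mass.
By the parallel-axis theorem, I = I_cm + md² = 0.1149 + 0.2298 = 0.3448 kg·m².
T = 2π√(I/(mgd)) = 2π√(0.3448/(1.13 × 1.32 × 0.451)) = 4.50 s.

4.50 s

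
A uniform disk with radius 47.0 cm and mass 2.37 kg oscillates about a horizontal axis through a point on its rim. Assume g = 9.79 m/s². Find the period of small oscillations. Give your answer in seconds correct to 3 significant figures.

1.69 s

I_cm = ½mr² = 0.2618 kg·m². The pivot is at distance d = 0.470 m from the centre of mass.
By the parallel-axis theorem, I = I_cm + md² = 0.2618 + 0.5235 = 0.7853 kg·m².
T = 2π√(I/(mgd)) = 2π√(0.7853/(2.37 × 9.79 × 0.470)) = 1.69 s.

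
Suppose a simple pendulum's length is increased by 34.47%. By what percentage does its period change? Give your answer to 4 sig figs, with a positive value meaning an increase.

15.96%

T ∝ √L, so T'/T = √(1.3447) = 1.1596.
Percentage change in T = (1.1596 − 1) × 100% = 15.96%.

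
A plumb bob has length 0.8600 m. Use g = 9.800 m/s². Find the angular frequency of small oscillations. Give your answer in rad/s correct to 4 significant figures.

3.376 rad/s

ω = √(g/L) = √(9.800/0.8600) = 3.376 rad/s.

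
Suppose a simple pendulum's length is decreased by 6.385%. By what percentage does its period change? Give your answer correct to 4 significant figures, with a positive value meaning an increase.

-3.245%

T ∝ √L, so T'/T = √(0.93615) = 0.96755.
Percentage change in T = (0.96755 − 1) × 100% = -3.245%.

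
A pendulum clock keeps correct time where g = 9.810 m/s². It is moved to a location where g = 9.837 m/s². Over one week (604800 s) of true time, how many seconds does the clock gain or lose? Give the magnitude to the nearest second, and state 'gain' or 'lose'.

gain 832 s

The clock's period scales as T ∝ 1/√g, so T'/T = √(9.810/9.837) = 0.998627.
In 604800 s of true time the clock registers 604800/0.998627 = 605631.7 s, so it gains 832 s.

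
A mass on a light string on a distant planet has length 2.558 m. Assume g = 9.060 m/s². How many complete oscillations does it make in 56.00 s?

T = 2π√(L/g) = 2π√(2.558/9.060) = 3.3386 s.
Number of complete oscillations = ⌊56.00/3.3386⌋ = ⌊16.773⌋ = 16.

16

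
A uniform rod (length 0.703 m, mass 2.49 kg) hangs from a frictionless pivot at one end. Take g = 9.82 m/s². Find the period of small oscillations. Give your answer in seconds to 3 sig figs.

1.37 s

For a physical pendulum T = 2π√(I/(mgd)), with d = 0.3515 m from pivot to centre of mass.
I_cm = mL²/12 = 2.49 × 0.703²/12 = 0.1025 kg·m²; I = I_cm + md² = 0.1025 + 2.49 × 0.3515² = 0.4102 kg·m².
T = 2π√(0.4102/(2.49 × 9.82 × 0.3515)) = 1.37 s.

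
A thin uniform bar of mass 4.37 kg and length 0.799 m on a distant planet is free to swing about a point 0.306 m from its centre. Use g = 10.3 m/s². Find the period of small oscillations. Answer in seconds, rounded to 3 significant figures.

1.36 s

For a physical pendulum T = 2π√(I/(mgd)), with d = 0.3060 m from pivot to centre of mass.
I_cm = mL²/12 = 4.37 × 0.799²/12 = 0.2325 kg·m²; I = I_cm + md² = 0.2325 + 4.37 × 0.3060² = 0.6417 kg·m².
T = 2π√(0.6417/(4.37 × 10.3 × 0.3060)) = 1.36 s.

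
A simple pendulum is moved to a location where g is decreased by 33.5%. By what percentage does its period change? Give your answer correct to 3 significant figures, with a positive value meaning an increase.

22.6%

T ∝ 1/√g, so T'/T = 1/√(0.6650) = 1.226.
Percentage change in T = (1.226 − 1) × 100% = 22.6%.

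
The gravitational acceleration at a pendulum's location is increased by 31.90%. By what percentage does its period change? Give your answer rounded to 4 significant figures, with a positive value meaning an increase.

T ∝ 1/√g, so T'/T = 1/√(1.3190) = 0.87072.
Percentage change in T = (0.87072 − 1) × 100% = -12.93%.

-12.93%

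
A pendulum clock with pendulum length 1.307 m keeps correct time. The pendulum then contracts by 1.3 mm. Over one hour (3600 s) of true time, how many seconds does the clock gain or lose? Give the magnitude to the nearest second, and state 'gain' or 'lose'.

T ∝ √L, so T'/T = √(1.30570/1.307) = 0.999503.
In 3600 s of true time the clock registers 3600/0.999503 = 3601.8 s, so it gains 2 s.

gain 2 s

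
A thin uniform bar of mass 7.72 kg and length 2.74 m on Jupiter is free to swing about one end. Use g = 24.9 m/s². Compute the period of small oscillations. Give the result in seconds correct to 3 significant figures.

1.70 s

For a physical pendulum T = 2π√(I/(mgd)), with d = 1.370 m from pivot to centre of mass.
I_cm = mL²/12 = 7.72 × 2.74²/12 = 4.830 kg·m²; I = I_cm + md² = 4.830 + 7.72 × 1.370² = 19.32 kg·m².
T = 2π√(19.32/(7.72 × 24.9 × 1.370)) = 1.70 s.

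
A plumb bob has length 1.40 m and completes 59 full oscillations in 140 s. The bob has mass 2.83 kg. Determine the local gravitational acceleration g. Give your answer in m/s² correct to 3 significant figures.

9.82 m/s²

T = 140/59 = 2.373 s.
From T = 2π√(L/g), g = 4π²L/T² = 4π² × 1.40/2.373² = 9.82 m/s².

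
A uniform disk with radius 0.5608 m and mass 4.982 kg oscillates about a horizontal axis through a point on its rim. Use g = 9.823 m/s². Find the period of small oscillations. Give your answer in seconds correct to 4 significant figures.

I_cm = ½mr² = 0.78341 kg·m². The pivot is at distance d = 0.5608 m from the centre of mass.
By the parallel-axis theorem, I = I_cm + md² = 0.78341 + 1.5668 = 2.3502 kg·m².
T = 2π√(I/(mgd)) = 2π√(2.3502/(4.982 × 9.823 × 0.5608)) = 1.839 s.

1.839 s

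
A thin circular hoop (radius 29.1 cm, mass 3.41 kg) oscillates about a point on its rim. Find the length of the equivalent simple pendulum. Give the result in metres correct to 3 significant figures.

0.582 m

The equivalent simple-pendulum length is L_eq = I/(md), where I is about the pivot and d = 0.2910 m.
I_cm = mR² = 0.2888 kg·m², so I = I_cm + md² = 0.2888 + 0.2888 = 0.5775 kg·m².
L_eq = 0.5775/(3.41 × 0.2910) = 0.582 m.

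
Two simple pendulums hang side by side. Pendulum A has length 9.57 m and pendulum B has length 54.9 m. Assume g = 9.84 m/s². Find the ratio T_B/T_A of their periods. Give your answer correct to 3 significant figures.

T ∝ √L, so T_B/T_A = √(L_B/L_A) = √(54.9/9.57) = 2.40.

2.40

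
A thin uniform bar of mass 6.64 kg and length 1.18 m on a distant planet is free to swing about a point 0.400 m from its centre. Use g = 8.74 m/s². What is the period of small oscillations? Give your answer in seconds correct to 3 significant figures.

1.77 s

For a physical pendulum T = 2π√(I/(mgd)), with d = 0.4000 m from pivot to centre of mass.
I_cm = mL²/12 = 6.64 × 1.18²/12 = 0.7705 kg·m²; I = I_cm + md² = 0.7705 + 6.64 × 0.4000² = 1.833 kg·m².
T = 2π√(1.833/(6.64 × 8.74 × 0.4000)) = 1.77 s.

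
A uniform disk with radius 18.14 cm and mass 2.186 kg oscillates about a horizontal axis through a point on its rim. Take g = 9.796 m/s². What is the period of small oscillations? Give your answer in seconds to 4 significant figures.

1.047 s

I_cm = ½mr² = 0.035966 kg·m². The pivot is at distance d = 0.1814 m from the centre of mass.
By the parallel-axis theorem, I = I_cm + md² = 0.035966 + 0.071932 = 0.10790 kg·m².
T = 2π√(I/(mgd)) = 2π√(0.10790/(2.186 × 9.796 × 0.1814)) = 1.047 s.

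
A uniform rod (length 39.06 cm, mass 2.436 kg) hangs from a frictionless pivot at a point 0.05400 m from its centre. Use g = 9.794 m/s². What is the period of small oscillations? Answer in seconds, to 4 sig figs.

For a physical pendulum T = 2π√(I/(mgd)), with d = 0.054000 m from pivot to centre of mass.
I_cm = mL²/12 = 2.436 × 0.3906²/12 = 0.030971 kg·m²; I = I_cm + md² = 0.030971 + 2.436 × 0.054000² = 0.038075 kg·m².
T = 2π√(0.038075/(2.436 × 9.794 × 0.054000)) = 1.080 s.

1.080 s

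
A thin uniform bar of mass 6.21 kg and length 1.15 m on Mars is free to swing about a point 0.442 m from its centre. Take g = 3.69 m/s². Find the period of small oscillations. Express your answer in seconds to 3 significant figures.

2.72 s

For a physical pendulum T = 2π√(I/(mgd)), with d = 0.4420 m from pivot to centre of mass.
I_cm = mL²/12 = 6.21 × 1.15²/12 = 0.6844 kg·m²; I = I_cm + md² = 0.6844 + 6.21 × 0.4420² = 1.898 kg·m².
T = 2π√(1.898/(6.21 × 3.69 × 0.4420)) = 2.72 s.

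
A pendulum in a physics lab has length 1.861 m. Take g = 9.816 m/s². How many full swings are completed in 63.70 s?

23

T = 2π√(L/g) = 2π√(1.861/9.816) = 2.7358 s.
Number of complete oscillations = ⌊63.70/2.7358⌋ = ⌊23.284⌋ = 23.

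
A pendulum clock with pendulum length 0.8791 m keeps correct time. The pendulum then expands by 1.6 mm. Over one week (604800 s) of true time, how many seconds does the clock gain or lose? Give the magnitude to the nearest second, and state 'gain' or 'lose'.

T ∝ √L, so T'/T = √(0.88070/0.8791) = 1.00091.
In 604800 s of true time the clock registers 604800/1.00091 = 604250.4 s, so it loses 550 s.

lose 550 s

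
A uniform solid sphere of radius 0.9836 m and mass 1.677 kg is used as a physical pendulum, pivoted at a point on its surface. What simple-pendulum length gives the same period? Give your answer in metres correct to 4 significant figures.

The equivalent simple-pendulum length is L_eq = I/(md), where I is about the pivot and d = 0.98360 m.
I_cm = (2/5)mR² = 0.64898 kg·m², so I = I_cm + md² = 0.64898 + 1.6224 = 2.2714 kg·m².
L_eq = 2.2714/(1.677 × 0.98360) = 1.377 m.

1.377 m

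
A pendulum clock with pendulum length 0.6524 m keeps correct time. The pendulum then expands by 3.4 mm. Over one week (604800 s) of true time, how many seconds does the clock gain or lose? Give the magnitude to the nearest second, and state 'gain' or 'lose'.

T ∝ √L, so T'/T = √(0.65580/0.6524) = 1.00260.
In 604800 s of true time the clock registers 604800/1.00260 = 603230.2 s, so it loses 1570 s.

lose 1570 s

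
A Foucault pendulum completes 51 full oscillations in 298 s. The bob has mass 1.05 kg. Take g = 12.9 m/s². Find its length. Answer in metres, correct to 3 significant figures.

T = 298/51 = 5.843 s.
From T = 2π√(L/g), L = gT²/(4π²) = 12.9 × 5.843²/(4π²) = 11.2 m.

11.2 m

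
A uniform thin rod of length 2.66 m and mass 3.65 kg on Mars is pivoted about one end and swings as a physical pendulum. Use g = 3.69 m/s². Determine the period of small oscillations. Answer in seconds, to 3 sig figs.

For a physical pendulum T = 2π√(I/(mgd)), with d = 1.330 m from pivot to centre of mass.
I_cm = mL²/12 = 3.65 × 2.66²/12 = 2.152 kg·m²; I = I_cm + md² = 2.152 + 3.65 × 1.330² = 8.609 kg·m².
T = 2π√(8.609/(3.65 × 3.69 × 1.330)) = 4.36 s.

4.36 s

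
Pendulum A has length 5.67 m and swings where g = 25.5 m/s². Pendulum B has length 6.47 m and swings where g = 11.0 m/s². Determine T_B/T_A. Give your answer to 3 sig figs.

T = 2π√(L/g), so T_B/T_A = √((L_B/g_B)/(L_A/g_A)) = √((6.47/11.0)/(5.67/25.5)) = 1.63.

1.63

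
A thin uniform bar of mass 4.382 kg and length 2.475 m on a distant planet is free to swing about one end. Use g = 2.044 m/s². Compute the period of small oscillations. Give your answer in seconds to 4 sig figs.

For a physical pendulum T = 2π√(I/(mgd)), with d = 1.2375 m from pivot to centre of mass.
I_cm = mL²/12 = 4.382 × 2.475²/12 = 2.2369 kg·m²; I = I_cm + md² = 2.2369 + 4.382 × 1.2375² = 8.9475 kg·m².
T = 2π√(8.9475/(4.382 × 2.044 × 1.2375)) = 5.645 s.

5.645 s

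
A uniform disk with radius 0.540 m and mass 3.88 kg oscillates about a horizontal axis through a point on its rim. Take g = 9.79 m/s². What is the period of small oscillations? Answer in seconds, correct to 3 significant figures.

I_cm = ½mr² = 0.5657 kg·m². The pivot is at distance d = 0.540 m from the centre of mass.
By the parallel-axis theorem, I = I_cm + md² = 0.5657 + 1.131 = 1.697 kg·m².
T = 2π√(I/(mgd)) = 2π√(1.697/(3.88 × 9.79 × 0.540)) = 1.81 s.

1.81 s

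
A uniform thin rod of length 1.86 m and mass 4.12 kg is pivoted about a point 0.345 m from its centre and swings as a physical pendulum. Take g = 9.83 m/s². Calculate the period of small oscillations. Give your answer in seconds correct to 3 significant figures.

2.18 s

For a physical pendulum T = 2π√(I/(mgd)), with d = 0.3450 m from pivot to centre of mass.
I_cm = mL²/12 = 4.12 × 1.86²/12 = 1.188 kg·m²; I = I_cm + md² = 1.188 + 4.12 × 0.3450² = 1.678 kg·m².
T = 2π√(1.678/(4.12 × 9.83 × 0.3450)) = 2.18 s.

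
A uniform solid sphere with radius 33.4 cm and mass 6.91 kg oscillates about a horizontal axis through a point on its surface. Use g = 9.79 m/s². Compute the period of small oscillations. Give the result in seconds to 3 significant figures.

1.37 s

I_cm = (2/5)mr² = 0.3083 kg·m². The pivot is at distance d = 0.334 m from the centre of mass.
By the parallel-axis theorem, I = I_cm + md² = 0.3083 + 0.7709 = 1.079 kg·m².
T = 2π√(I/(mgd)) = 2π√(1.079/(6.91 × 9.79 × 0.334)) = 1.37 s.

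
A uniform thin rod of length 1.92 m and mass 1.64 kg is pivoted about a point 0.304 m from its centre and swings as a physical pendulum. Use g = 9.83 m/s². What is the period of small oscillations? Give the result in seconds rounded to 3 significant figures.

For a physical pendulum T = 2π√(I/(mgd)), with d = 0.3040 m from pivot to centre of mass.
I_cm = mL²/12 = 1.64 × 1.92²/12 = 0.5038 kg·m²; I = I_cm + md² = 0.5038 + 1.64 × 0.3040² = 0.6554 kg·m².
T = 2π√(0.6554/(1.64 × 9.83 × 0.3040)) = 2.30 s.

2.30 s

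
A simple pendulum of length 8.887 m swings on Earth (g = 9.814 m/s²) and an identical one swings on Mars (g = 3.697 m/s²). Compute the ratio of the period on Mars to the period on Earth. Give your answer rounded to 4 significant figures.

1.629

T ∝ 1/√g, so T₂/T₁ = √(g₁/g₂) = √(9.814/3.697) = 1.629.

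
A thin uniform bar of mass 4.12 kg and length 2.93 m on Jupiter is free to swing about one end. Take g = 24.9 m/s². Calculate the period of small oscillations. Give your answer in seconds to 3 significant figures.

1.76 s

For a physical pendulum T = 2π√(I/(mgd)), with d = 1.465 m from pivot to centre of mass.
I_cm = mL²/12 = 4.12 × 2.93²/12 = 2.947 kg·m²; I = I_cm + md² = 2.947 + 4.12 × 1.465² = 11.79 kg·m².
T = 2π√(11.79/(4.12 × 24.9 × 1.465)) = 1.76 s.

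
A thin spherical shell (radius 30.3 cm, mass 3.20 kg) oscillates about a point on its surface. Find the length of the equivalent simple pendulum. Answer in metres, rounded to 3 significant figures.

The equivalent simple-pendulum length is L_eq = I/(md), where I is about the pivot and d = 0.3030 m.
I_cm = (2/3)mR² = 0.1959 kg·m², so I = I_cm + md² = 0.1959 + 0.2938 = 0.4896 kg·m².
L_eq = 0.4896/(3.20 × 0.3030) = 0.505 m.

0.505 m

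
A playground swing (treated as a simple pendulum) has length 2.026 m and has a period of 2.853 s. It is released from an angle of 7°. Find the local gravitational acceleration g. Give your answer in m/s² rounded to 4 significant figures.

From T = 2π√(L/g), g = 4π²L/T² = 4π² × 2.026/2.8530² = 9.826 m/s².

9.826 m/s²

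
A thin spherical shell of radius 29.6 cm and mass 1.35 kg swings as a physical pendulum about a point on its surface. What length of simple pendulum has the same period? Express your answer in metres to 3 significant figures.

The equivalent simple-pendulum length is L_eq = I/(md), where I is about the pivot and d = 0.2960 m.
I_cm = (2/3)mR² = 0.07885 kg·m², so I = I_cm + md² = 0.07885 + 0.1183 = 0.1971 kg·m².
L_eq = 0.1971/(1.35 × 0.2960) = 0.493 m.

0.493 m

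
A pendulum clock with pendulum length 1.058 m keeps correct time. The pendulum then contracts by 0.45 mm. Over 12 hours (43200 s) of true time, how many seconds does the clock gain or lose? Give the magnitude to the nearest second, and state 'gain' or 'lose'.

gain 9 s

T ∝ √L, so T'/T = √(1.05755/1.058) = 0.999787.
In 43200 s of true time the clock registers 43200/0.999787 = 43209.2 s, so it gains 9 s.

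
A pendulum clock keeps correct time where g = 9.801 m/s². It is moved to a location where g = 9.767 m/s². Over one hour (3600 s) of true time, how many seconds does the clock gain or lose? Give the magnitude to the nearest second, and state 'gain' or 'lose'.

lose 6 s

The clock's period scales as T ∝ 1/√g, so T'/T = √(9.801/9.767) = 1.00174.
In 3600 s of true time the clock registers 3600/1.00174 = 3593.8 s, so it loses 6 s.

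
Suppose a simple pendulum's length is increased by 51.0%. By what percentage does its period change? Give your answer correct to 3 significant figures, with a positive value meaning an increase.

22.9%

T ∝ √L, so T'/T = √(1.510) = 1.229.
Percentage change in T = (1.229 − 1) × 100% = 22.9%.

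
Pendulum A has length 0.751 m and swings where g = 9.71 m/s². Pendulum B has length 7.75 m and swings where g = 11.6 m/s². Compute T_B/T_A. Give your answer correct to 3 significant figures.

T = 2π√(L/g), so T_B/T_A = √((L_B/g_B)/(L_A/g_A)) = √((7.75/11.6)/(0.751/9.71)) = 2.94.

2.94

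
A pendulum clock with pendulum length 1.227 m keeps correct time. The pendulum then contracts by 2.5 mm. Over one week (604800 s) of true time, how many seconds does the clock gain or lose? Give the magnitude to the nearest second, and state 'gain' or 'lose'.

T ∝ √L, so T'/T = √(1.22450/1.227) = 0.998981.
In 604800 s of true time the clock registers 604800/0.998981 = 605417.1 s, so it gains 617 s.

gain 617 s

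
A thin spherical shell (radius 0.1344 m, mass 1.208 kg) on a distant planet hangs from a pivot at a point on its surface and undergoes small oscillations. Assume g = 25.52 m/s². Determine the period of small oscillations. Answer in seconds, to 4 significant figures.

I_cm = (2/3)mr² = 0.014547 kg·m². The pivot is at distance d = 0.1344 m from the centre of mass.
By the parallel-axis theorem, I = I_cm + md² = 0.014547 + 0.021821 = 0.036368 kg·m².
T = 2π√(I/(mgd)) = 2π√(0.036368/(1.208 × 25.52 × 0.1344)) = 0.5887 s.

0.5887 s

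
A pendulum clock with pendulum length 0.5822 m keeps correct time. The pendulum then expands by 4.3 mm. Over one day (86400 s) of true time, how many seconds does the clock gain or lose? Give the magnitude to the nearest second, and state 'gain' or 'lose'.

T ∝ √L, so T'/T = √(0.58650/0.5822) = 1.00369.
In 86400 s of true time the clock registers 86400/1.00369 = 86082.7 s, so it loses 317 s.

lose 317 s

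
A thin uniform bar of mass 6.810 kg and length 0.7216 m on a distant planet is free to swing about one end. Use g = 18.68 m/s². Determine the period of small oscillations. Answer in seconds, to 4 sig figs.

1.008 s

For a physical pendulum T = 2π√(I/(mgd)), with d = 0.36080 m from pivot to centre of mass.
I_cm = mL²/12 = 6.810 × 0.7216²/12 = 0.29550 kg·m²; I = I_cm + md² = 0.29550 + 6.810 × 0.36080² = 1.1820 kg·m².
T = 2π√(1.1820/(6.810 × 18.68 × 0.36080)) = 1.008 s.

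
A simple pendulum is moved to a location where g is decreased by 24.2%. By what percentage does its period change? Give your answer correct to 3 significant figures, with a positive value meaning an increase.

T ∝ 1/√g, so T'/T = 1/√(0.7580) = 1.149.
Percentage change in T = (1.149 − 1) × 100% = 14.9%.

14.9%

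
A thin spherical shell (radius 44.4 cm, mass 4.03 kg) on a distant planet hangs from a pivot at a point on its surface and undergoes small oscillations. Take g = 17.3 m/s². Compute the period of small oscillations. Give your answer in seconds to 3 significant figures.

I_cm = (2/3)mr² = 0.5296 kg·m². The pivot is at distance d = 0.444 m from the centre of mass.
By the parallel-axis theorem, I = I_cm + md² = 0.5296 + 0.7945 = 1.324 kg·m².
T = 2π√(I/(mgd)) = 2π√(1.324/(4.03 × 17.3 × 0.444)) = 1.30 s.

1.30 s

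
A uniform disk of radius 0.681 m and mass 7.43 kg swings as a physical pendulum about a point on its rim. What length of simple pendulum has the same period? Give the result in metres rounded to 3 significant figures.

The equivalent simple-pendulum length is L_eq = I/(md), where I is about the pivot and d = 0.6810 m.
I_cm = ½mR² = 1.723 kg·m², so I = I_cm + md² = 1.723 + 3.446 = 5.169 kg·m².
L_eq = 5.169/(7.43 × 0.6810) = 1.02 m.

1.02 m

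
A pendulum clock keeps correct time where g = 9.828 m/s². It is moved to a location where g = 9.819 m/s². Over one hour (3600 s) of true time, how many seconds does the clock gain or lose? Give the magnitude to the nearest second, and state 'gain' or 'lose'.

The clock's period scales as T ∝ 1/√g, so T'/T = √(9.828/9.819) = 1.00046.
In 3600 s of true time the clock registers 3600/1.00046 = 3598.4 s, so it loses 2 s.

lose 2 s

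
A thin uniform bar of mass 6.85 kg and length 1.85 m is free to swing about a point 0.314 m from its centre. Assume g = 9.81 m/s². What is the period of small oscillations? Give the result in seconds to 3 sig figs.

For a physical pendulum T = 2π√(I/(mgd)), with d = 0.3140 m from pivot to centre of mass.
I_cm = mL²/12 = 6.85 × 1.85²/12 = 1.954 kg·m²; I = I_cm + md² = 1.954 + 6.85 × 0.3140² = 2.629 kg·m².
T = 2π√(2.629/(6.85 × 9.81 × 0.3140)) = 2.22 s.

2.22 s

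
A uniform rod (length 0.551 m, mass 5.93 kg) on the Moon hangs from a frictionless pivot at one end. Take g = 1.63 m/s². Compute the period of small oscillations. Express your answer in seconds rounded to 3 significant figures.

For a physical pendulum T = 2π√(I/(mgd)), with d = 0.2755 m from pivot to centre of mass.
I_cm = mL²/12 = 5.93 × 0.551²/12 = 0.1500 kg·m²; I = I_cm + md² = 0.1500 + 5.93 × 0.2755² = 0.6001 kg·m².
T = 2π√(0.6001/(5.93 × 1.63 × 0.2755)) = 2.98 s.

2.98 s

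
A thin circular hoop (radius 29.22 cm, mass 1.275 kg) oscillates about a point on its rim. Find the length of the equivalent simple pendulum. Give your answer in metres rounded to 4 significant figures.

The equivalent simple-pendulum length is L_eq = I/(md), where I is about the pivot and d = 0.29220 m.
I_cm = mR² = 0.10886 kg·m², so I = I_cm + md² = 0.10886 + 0.10886 = 0.21772 kg·m².
L_eq = 0.21772/(1.275 × 0.29220) = 0.5844 m.

0.5844 m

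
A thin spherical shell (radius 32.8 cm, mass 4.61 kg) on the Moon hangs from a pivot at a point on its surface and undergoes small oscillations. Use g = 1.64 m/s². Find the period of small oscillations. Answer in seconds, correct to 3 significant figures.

I_cm = (2/3)mr² = 0.3306 kg·m². The pivot is at distance d = 0.328 m from the centre of mass.
By the parallel-axis theorem, I = I_cm + md² = 0.3306 + 0.4960 = 0.8266 kg·m².
T = 2π√(I/(mgd)) = 2π√(0.8266/(4.61 × 1.64 × 0.328)) = 3.63 s.

3.63 s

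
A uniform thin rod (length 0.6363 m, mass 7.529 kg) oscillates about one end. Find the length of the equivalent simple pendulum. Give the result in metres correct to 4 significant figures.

0.4242 m

The equivalent simple-pendulum length is L_eq = I/(md), where I is about the pivot and d = 0.31815 m.
I_cm = (1/12)mL² = 0.25403 kg·m², so I = I_cm + md² = 0.25403 + 0.76208 = 1.0161 kg·m².
L_eq = 1.0161/(7.529 × 0.31815) = 0.4242 m.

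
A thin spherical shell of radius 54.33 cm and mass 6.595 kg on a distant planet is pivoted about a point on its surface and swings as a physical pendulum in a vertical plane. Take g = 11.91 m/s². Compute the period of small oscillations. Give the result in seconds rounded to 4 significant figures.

1.732 s

I_cm = (2/3)mr² = 1.2978 kg·m². The pivot is at distance d = 0.5433 m from the centre of mass.
By the parallel-axis theorem, I = I_cm + md² = 1.2978 + 1.9467 = 3.2445 kg·m².
T = 2π√(I/(mgd)) = 2π√(3.2445/(6.595 × 11.91 × 0.5433)) = 1.732 s.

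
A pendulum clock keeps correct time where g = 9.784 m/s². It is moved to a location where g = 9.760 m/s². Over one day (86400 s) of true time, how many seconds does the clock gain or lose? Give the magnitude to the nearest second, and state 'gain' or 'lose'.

The clock's period scales as T ∝ 1/√g, so T'/T = √(9.784/9.760) = 1.00123.
In 86400 s of true time the clock registers 86400/1.00123 = 86294.0 s, so it loses 106 s.

lose 106 s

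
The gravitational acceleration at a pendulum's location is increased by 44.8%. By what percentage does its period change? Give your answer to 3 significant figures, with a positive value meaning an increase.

-16.9%

T ∝ 1/√g, so T'/T = 1/√(1.448) = 0.8310.
Percentage change in T = (0.8310 − 1) × 100% = -16.9%.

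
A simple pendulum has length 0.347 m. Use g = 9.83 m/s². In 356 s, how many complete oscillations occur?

301

T = 2π√(L/g) = 2π√(0.347/9.83) = 1.181 s.
Number of complete oscillations = ⌊356/1.181⌋ = ⌊301.6⌋ = 301.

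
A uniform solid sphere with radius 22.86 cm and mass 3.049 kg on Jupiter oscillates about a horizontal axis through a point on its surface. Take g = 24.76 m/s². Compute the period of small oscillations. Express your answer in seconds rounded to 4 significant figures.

0.7143 s

I_cm = (2/5)mr² = 0.063734 kg·m². The pivot is at distance d = 0.2286 m from the centre of mass.
By the parallel-axis theorem, I = I_cm + md² = 0.063734 + 0.15933 = 0.22307 kg·m².
T = 2π√(I/(mgd)) = 2π√(0.22307/(3.049 × 24.76 × 0.2286)) = 0.7143 s.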